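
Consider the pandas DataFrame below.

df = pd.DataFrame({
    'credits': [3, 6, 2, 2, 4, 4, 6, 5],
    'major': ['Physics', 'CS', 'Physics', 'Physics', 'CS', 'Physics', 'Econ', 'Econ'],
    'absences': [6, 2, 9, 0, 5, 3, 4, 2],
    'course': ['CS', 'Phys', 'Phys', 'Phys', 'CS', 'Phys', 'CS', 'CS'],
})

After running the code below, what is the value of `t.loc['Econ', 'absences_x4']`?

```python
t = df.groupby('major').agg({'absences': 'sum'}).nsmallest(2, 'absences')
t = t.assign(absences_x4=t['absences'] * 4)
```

group by major, sum of absences:
         absences
major            
CS              7
Econ            6
Physics        18
take 2 rows with smallest absences:
       absences
major          
Econ          6
CS            7
add column absences_x4 = t['absences'] * 4:
       absences  absences_x4
major                       
Econ          6           24
CS            7           28
So loc['Econ', 'absences_x4'] = 24.

24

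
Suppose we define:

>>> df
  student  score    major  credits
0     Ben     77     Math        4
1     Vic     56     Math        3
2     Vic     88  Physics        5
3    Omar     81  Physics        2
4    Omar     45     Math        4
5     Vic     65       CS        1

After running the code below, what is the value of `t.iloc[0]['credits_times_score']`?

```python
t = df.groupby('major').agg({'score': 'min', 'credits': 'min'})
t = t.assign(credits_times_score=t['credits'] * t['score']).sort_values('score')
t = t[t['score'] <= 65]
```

group by major: min(score), min(credits):
         score  credits
major                  
CS          65        1
Math        45        3
Physics     81        2
add column credits_times_score = t['credits'] * t['score']:
         score  credits  credits_times_score
major                                       
CS          65        1                   65
Math        45        3                  135
Physics     81        2                  162
sort by score:
         score  credits  credits_times_score
major                                       
Math        45        3                  135
CS          65        1                   65
Physics     81        2                  162
filter rows where score <= 65:
       score  credits  credits_times_score
major                                     
Math      45        3                  135
CS        65        1                   65
So iloc[0]['credits_times_score'] = 135.

135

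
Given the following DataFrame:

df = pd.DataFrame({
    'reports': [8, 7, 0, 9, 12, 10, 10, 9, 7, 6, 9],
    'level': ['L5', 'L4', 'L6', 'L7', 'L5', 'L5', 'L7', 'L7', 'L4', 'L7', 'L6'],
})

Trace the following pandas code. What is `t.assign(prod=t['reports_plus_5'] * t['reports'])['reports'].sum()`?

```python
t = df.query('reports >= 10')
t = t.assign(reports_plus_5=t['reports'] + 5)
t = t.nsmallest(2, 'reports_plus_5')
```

20

filter rows where reports >= 10:
   reports level
4       12    L5
5       10    L5
6       10    L7
add column reports_plus_5 = t['reports'] + 5:
   reports level  reports_plus_5
4       12    L5              17
5       10    L5              15
6       10    L7              15
take 2 rows with smallest reports_plus_5:
   reports level  reports_plus_5
5       10    L5              15
6       10    L7              15
add column prod = t['reports_plus_5'] * t['reports']:
   reports level  reports_plus_5  prod
5       10    L5              15   150
6       10    L7              15   150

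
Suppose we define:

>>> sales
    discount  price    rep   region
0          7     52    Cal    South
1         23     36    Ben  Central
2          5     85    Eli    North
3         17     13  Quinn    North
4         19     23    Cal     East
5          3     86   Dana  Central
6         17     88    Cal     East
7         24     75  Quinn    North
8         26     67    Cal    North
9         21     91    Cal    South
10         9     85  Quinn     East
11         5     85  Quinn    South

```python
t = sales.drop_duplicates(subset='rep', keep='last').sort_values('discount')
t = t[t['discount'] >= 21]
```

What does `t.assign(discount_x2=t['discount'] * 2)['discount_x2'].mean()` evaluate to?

44.0

drop duplicate rep (keep=last):
    discount  price    rep   region
1         23     36    Ben  Central
2          5     85    Eli    North
5          3     86   Dana  Central
9         21     91    Cal    South
11         5     85  Quinn    South
sort by discount:
    discount  price    rep   region
5          3     86   Dana  Central
2          5     85    Eli    North
11         5     85  Quinn    South
9         21     91    Cal    South
1         23     36    Ben  Central
filter rows where discount >= 21:
   discount  price  rep   region
9        21     91  Cal    South
1        23     36  Ben  Central
add column discount_x2 = t['discount'] * 2:
   discount  price  rep   region  discount_x2
9        21     91  Cal    South           42
1        23     36  Ben  Central           46
mean of column 'discount_x2' → 44.0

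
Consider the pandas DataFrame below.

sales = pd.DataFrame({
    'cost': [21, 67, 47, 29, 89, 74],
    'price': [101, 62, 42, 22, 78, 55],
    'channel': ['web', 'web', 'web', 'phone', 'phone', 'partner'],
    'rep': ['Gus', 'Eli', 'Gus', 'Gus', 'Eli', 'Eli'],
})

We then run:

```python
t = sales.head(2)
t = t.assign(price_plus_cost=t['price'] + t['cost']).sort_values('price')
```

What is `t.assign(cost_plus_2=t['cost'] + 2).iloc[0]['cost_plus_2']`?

take first 2 rows:
   cost  price channel  rep
0    21    101     web  Gus
1    67     62     web  Eli
add column price_plus_cost = t['price'] + t['cost']:
   cost  price channel  rep  price_plus_cost
0    21    101     web  Gus              122
1    67     62     web  Eli              129
sort by price:
   cost  price channel  rep  price_plus_cost
1    67     62     web  Eli              129
0    21    101     web  Gus              122
add column cost_plus_2 = t['cost'] + 2:
   cost  price channel  rep  price_plus_cost  cost_plus_2
1    67     62     web  Eli              129           69
0    21    101     web  Gus              122           23
The value at position 0, column 'cost_plus_2' is 69.

69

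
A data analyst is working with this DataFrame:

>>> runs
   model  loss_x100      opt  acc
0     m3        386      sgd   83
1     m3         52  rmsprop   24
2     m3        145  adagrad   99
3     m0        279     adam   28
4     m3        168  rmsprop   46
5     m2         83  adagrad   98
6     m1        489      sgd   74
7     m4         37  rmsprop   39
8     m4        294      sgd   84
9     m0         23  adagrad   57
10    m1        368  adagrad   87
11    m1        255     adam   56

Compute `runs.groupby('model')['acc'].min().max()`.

group by model, min of acc:
model
m0    28
m1    56
m2    98
m3    24
m4    39
Name: acc, dtype: int64
Then the max of the resulting series: 98

98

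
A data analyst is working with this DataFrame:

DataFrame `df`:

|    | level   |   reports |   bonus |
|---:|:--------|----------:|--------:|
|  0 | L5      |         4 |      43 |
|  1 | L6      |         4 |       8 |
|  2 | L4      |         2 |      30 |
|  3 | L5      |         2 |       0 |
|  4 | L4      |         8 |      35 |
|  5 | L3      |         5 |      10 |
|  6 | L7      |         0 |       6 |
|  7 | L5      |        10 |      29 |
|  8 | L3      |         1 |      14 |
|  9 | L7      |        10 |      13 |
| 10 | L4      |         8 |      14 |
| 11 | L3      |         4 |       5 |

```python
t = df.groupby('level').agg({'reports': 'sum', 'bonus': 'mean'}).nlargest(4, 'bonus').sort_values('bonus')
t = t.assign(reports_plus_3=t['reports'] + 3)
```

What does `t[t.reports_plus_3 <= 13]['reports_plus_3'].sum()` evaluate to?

group by level: sum(reports), mean(bonus):
       reports      bonus
level                    
L3          10   9.666667
L4          18  26.333333
L5          16  24.000000
L6           4   8.000000
L7          10   9.500000
take 4 rows with largest bonus:
       reports      bonus
level                    
L4          18  26.333333
L5          16  24.000000
L3          10   9.666667
L7          10   9.500000
sort by bonus:
       reports      bonus
level                    
L7          10   9.500000
L3          10   9.666667
L5          16  24.000000
L4          18  26.333333
add column reports_plus_3 = t['reports'] + 3:
       reports      bonus  reports_plus_3
level                                    
L7          10   9.500000              13
L3          10   9.666667              13
L5          16  24.000000              19
L4          18  26.333333              21
filter rows where reports_plus_3 <= 13:
       reports     bonus  reports_plus_3
level                                   
L7          10  9.500000              13
L3          10  9.666667              13
So sum() = 26.

26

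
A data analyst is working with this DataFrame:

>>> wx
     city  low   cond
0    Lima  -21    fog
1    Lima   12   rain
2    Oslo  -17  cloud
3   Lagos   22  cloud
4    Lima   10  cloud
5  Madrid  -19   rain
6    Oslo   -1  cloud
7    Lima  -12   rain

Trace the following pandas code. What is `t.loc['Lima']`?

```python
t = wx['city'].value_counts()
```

value_counts of city:
city
Lima      4
Oslo      2
Lagos     1
Madrid    1
Name: count, dtype: int64

4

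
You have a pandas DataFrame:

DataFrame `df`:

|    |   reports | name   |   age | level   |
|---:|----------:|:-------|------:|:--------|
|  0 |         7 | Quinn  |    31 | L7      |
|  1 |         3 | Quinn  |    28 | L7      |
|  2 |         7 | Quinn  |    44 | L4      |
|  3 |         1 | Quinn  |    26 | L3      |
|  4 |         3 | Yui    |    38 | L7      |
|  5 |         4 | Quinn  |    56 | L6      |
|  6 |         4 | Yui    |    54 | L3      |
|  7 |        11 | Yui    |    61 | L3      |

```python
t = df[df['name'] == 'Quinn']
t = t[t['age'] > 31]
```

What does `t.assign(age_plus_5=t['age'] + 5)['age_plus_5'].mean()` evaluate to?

55.0

filter rows where name == 'Quinn':
   reports   name  age level
0        7  Quinn   31    L7
1        3  Quinn   28    L7
2        7  Quinn   44    L4
3        1  Quinn   26    L3
5        4  Quinn   56    L6
filter rows where age > 31:
   reports   name  age level
2        7  Quinn   44    L4
5        4  Quinn   56    L6
add column age_plus_5 = t['age'] + 5:
   reports   name  age level  age_plus_5
2        7  Quinn   44    L4          49
5        4  Quinn   56    L6          61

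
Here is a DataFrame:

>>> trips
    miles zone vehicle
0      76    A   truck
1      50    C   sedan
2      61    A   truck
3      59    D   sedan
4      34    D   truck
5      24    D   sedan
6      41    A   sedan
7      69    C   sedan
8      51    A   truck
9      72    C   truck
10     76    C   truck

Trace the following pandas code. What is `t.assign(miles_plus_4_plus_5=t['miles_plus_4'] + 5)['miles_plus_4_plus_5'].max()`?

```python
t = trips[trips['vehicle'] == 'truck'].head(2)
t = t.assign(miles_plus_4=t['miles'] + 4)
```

filter rows where vehicle == 'truck':
    miles zone vehicle
0      76    A   truck
2      61    A   truck
4      34    D   truck
8      51    A   truck
9      72    C   truck
10     76    C   truck
take first 2 rows:
   miles zone vehicle
0     76    A   truck
2     61    A   truck
add column miles_plus_4 = t['miles'] + 4:
   miles zone vehicle  miles_plus_4
0     76    A   truck            80
2     61    A   truck            65
add column miles_plus_4_plus_5 = t['miles_plus_4'] + 5:
   miles zone vehicle  miles_plus_4  miles_plus_4_plus_5
0     76    A   truck            80                   85
2     61    A   truck            65                   70

85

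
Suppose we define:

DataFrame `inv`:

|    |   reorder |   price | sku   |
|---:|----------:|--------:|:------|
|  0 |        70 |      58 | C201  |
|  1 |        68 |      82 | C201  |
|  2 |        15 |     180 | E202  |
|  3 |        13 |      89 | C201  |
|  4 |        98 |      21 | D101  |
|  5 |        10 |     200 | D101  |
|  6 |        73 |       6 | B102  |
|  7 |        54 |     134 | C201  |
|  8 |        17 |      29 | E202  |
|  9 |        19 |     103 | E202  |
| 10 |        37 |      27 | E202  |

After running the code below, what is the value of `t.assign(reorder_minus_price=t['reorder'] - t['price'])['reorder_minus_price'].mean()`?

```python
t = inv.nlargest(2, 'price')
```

take 2 rows with largest price:
   reorder  price   sku
5       10    200  D101
2       15    180  E202
add column reorder_minus_price = t['reorder'] - t['price']:
   reorder  price   sku  reorder_minus_price
5       10    200  D101                 -190
2       15    180  E202                 -165

-177.5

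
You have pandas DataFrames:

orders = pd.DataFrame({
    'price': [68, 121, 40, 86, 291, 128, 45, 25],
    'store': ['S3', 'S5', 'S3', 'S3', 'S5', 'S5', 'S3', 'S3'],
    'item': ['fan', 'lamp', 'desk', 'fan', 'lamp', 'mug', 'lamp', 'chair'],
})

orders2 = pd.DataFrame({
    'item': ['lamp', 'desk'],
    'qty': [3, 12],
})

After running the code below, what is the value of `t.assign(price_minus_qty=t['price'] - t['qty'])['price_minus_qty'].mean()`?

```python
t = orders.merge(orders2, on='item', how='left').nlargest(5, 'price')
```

203.0

merge on 'item' (how='left') → 8 rows:
   price store   item   qty
0     68    S3    fan   NaN
1    121    S5   lamp   3.0
2     40    S3   desk  12.0
3     86    S3    fan   NaN
4    291    S5   lamp   3.0
5    128    S5    mug   NaN
6     45    S3   lamp   3.0
7     25    S3  chair   NaN
take 5 rows with largest price:
   price store  item  qty
4    291    S5  lamp  3.0
5    128    S5   mug  NaN
1    121    S5  lamp  3.0
3     86    S3   fan  NaN
0     68    S3   fan  NaN
add column price_minus_qty = t['price'] - t['qty']:
   price store  item  qty  price_minus_qty
4    291    S5  lamp  3.0            288.0
5    128    S5   mug  NaN              NaN
1    121    S5  lamp  3.0            118.0
3     86    S3   fan  NaN              NaN
0     68    S3   fan  NaN              NaN
Taking the mean of column 'price_minus_qty' gives 203.0.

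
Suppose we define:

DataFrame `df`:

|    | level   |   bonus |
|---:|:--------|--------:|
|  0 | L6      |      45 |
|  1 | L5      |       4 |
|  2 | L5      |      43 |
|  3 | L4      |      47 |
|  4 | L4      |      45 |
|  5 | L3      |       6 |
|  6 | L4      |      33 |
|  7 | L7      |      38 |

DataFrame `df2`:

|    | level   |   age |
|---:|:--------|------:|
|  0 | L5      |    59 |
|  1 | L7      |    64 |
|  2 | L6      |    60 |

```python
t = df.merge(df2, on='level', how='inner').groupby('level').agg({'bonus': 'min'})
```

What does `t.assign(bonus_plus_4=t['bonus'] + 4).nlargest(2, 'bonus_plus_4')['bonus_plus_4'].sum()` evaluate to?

91

merge on 'level' (how='inner') → 4 rows:
  level  bonus  age
0    L6     45   60
1    L5      4   59
2    L5     43   59
3    L7     38   64
group by level, min of bonus:
       bonus
level       
L5         4
L6        45
L7        38
add column bonus_plus_4 = t['bonus'] + 4:
       bonus  bonus_plus_4
level                     
L5         4             8
L6        45            49
L7        38            42
take 2 rows with largest bonus_plus_4:
       bonus  bonus_plus_4
level                     
L6        45            49
L7        38            42
sum of column 'bonus_plus_4' → 91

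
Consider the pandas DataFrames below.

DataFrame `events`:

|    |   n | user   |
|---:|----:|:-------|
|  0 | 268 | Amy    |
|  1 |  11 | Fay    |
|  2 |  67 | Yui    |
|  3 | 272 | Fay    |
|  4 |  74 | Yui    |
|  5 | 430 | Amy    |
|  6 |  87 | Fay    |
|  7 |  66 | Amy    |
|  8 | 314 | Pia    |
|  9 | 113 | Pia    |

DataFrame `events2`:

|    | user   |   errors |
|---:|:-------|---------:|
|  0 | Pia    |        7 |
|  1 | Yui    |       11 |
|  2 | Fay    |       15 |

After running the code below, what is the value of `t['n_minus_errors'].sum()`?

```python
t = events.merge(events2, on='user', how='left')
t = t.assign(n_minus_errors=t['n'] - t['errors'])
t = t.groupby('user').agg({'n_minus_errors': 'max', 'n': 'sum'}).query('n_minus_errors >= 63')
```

merge on 'user' (how='left') → 10 rows:
     n user  errors
0  268  Amy     NaN
1   11  Fay    15.0
2   67  Yui    11.0
3  272  Fay    15.0
4   74  Yui    11.0
5  430  Amy     NaN
6   87  Fay    15.0
7   66  Amy     NaN
8  314  Pia     7.0
9  113  Pia     7.0
add column n_minus_errors = t['n'] - t['errors']:
     n user  errors  n_minus_errors
0  268  Amy     NaN             NaN
1   11  Fay    15.0            -4.0
2   67  Yui    11.0            56.0
3  272  Fay    15.0           257.0
4   74  Yui    11.0            63.0
5  430  Amy     NaN             NaN
6   87  Fay    15.0            72.0
7   66  Amy     NaN             NaN
8  314  Pia     7.0           307.0
9  113  Pia     7.0           106.0
group by user: max(n_minus_errors), sum(n):
      n_minus_errors    n
user                     
Amy              NaN  764
Fay            257.0  370
Pia            307.0  427
Yui             63.0  141
filter rows where n_minus_errors >= 63:
      n_minus_errors    n
user                     
Fay            257.0  370
Pia            307.0  427
Yui             63.0  141
Then the sum of column 'n_minus_errors': 627.0

627.0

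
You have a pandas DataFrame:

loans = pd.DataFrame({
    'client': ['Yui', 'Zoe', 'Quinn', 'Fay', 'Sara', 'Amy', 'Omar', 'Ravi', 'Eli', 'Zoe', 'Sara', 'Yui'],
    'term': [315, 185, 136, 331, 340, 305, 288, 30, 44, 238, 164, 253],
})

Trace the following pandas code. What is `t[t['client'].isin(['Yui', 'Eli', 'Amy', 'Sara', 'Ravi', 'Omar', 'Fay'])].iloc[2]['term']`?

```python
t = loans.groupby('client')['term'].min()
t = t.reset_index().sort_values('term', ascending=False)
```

group by client, min of term:
client
Amy      305
Eli       44
Fay      331
Omar     288
Quinn    136
Ravi      30
Sara     164
Yui      253
Zoe      185
Name: term, dtype: int64
reset_index():
  client  term
0    Amy   305
1    Eli    44
2    Fay   331
3   Omar   288
4  Quinn   136
5   Ravi    30
6   Sara   164
7    Yui   253
8    Zoe   185
sort by term descending:
  client  term
2    Fay   331
0    Amy   305
3   Omar   288
7    Yui   253
8    Zoe   185
6   Sara   164
4  Quinn   136
1    Eli    44
5   Ravi    30
filter rows where client in ['Yui', 'Eli', 'Amy', 'Sara', 'Ravi', 'Omar', 'Fay']:
  client  term
2    Fay   331
0    Amy   305
3   Omar   288
7    Yui   253
6   Sara   164
1    Eli    44
5   Ravi    30
Then the value at position 2, column 'term': 288

288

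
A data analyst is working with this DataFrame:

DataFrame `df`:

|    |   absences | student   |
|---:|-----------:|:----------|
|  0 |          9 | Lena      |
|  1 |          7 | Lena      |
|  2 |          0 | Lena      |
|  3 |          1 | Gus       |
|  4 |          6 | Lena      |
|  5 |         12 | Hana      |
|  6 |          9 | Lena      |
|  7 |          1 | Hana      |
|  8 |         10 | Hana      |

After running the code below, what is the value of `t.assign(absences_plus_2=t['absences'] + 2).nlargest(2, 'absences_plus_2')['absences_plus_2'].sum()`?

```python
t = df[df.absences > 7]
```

26

filter rows where absences > 7:
   absences student
0         9    Lena
5        12    Hana
6         9    Lena
8        10    Hana
add column absences_plus_2 = t['absences'] + 2:
   absences student  absences_plus_2
0         9    Lena               11
5        12    Hana               14
6         9    Lena               11
8        10    Hana               12
take 2 rows with largest absences_plus_2:
   absences student  absences_plus_2
5        12    Hana               14
8        10    Hana               12
Finally, sum of column 'absences_plus_2' = 26.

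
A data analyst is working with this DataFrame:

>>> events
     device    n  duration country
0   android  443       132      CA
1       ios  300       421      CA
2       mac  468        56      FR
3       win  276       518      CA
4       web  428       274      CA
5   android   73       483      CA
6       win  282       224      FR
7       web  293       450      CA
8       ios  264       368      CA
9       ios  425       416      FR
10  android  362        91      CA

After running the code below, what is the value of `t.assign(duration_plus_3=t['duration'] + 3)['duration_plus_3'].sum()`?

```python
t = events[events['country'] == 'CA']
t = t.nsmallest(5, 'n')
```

filter rows where country == 'CA':
     device    n  duration country
0   android  443       132      CA
1       ios  300       421      CA
3       win  276       518      CA
4       web  428       274      CA
5   android   73       483      CA
7       web  293       450      CA
8       ios  264       368      CA
10  android  362        91      CA
take 5 rows with smallest n:
    device    n  duration country
5  android   73       483      CA
8      ios  264       368      CA
3      win  276       518      CA
7      web  293       450      CA
1      ios  300       421      CA
add column duration_plus_3 = t['duration'] + 3:
    device    n  duration country  duration_plus_3
5  android   73       483      CA              486
8      ios  264       368      CA              371
3      win  276       518      CA              521
7      web  293       450      CA              453
1      ios  300       421      CA              424
Taking the sum of column 'duration_plus_3' gives 2255.

2255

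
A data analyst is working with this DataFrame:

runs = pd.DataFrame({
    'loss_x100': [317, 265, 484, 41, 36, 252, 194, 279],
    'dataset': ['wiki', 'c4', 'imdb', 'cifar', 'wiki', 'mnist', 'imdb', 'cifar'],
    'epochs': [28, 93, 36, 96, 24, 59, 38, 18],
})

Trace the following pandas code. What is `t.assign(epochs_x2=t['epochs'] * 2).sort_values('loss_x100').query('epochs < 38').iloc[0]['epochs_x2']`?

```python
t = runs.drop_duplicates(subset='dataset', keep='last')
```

drop duplicate dataset (keep=last):
   loss_x100 dataset  epochs
1        265      c4      93
4         36    wiki      24
5        252   mnist      59
6        194    imdb      38
7        279   cifar      18
add column epochs_x2 = t['epochs'] * 2:
   loss_x100 dataset  epochs  epochs_x2
1        265      c4      93        186
4         36    wiki      24         48
5        252   mnist      59        118
6        194    imdb      38         76
7        279   cifar      18         36
sort by loss_x100:
   loss_x100 dataset  epochs  epochs_x2
4         36    wiki      24         48
6        194    imdb      38         76
5        252   mnist      59        118
1        265      c4      93        186
7        279   cifar      18         36
filter rows where epochs < 38:
   loss_x100 dataset  epochs  epochs_x2
4         36    wiki      24         48
7        279   cifar      18         36
Hence 48.

48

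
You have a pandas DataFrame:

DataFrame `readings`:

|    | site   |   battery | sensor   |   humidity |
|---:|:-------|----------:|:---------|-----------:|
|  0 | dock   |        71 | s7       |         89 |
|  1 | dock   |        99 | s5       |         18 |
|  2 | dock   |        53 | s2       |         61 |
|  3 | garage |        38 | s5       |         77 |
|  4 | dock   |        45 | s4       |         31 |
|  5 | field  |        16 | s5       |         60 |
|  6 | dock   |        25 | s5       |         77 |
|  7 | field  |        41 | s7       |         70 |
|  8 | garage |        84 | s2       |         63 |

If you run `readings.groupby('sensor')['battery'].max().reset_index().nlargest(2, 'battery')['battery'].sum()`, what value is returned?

group by sensor, max of battery:
sensor
s2    84
s4    45
s5    99
s7    71
Name: battery, dtype: int64
reset_index():
  sensor  battery
0     s2       84
1     s4       45
2     s5       99
3     s7       71
take 2 rows with largest battery:
  sensor  battery
2     s5       99
0     s2       84
Reading off the sum of column 'battery', we get 183.

183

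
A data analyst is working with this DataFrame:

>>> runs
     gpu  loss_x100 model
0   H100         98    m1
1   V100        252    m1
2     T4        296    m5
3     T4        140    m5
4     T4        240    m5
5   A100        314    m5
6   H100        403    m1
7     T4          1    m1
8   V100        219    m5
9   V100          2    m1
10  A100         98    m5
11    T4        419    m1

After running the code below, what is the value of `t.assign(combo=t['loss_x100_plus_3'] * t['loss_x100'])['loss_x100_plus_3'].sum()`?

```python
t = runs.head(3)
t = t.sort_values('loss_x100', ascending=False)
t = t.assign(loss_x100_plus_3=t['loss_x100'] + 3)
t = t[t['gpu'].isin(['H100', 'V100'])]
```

take first 3 rows:
    gpu  loss_x100 model
0  H100         98    m1
1  V100        252    m1
2    T4        296    m5
sort by loss_x100 descending:
    gpu  loss_x100 model
2    T4        296    m5
1  V100        252    m1
0  H100         98    m1
add column loss_x100_plus_3 = t['loss_x100'] + 3:
    gpu  loss_x100 model  loss_x100_plus_3
2    T4        296    m5               299
1  V100        252    m1               255
0  H100         98    m1               101
filter rows where gpu in ['H100', 'V100']:
    gpu  loss_x100 model  loss_x100_plus_3
1  V100        252    m1               255
0  H100         98    m1               101
add column combo = t['loss_x100_plus_3'] * t['loss_x100']:
    gpu  loss_x100 model  loss_x100_plus_3  combo
1  V100        252    m1               255  64260
0  H100         98    m1               101   9898
Reading off the sum of column 'loss_x100_plus_3', we get 356.

356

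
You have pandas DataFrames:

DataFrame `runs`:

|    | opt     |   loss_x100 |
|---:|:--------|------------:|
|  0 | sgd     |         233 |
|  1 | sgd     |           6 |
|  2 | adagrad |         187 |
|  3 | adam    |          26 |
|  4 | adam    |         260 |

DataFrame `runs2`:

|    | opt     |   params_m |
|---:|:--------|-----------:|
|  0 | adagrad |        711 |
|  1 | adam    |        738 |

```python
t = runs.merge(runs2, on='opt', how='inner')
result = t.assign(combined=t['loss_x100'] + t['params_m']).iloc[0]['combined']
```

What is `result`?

merge on 'opt' (how='inner') → 3 rows:
       opt  loss_x100  params_m
0  adagrad        187       711
1     adam         26       738
2     adam        260       738
add column combined = t['loss_x100'] + t['params_m']:
       opt  loss_x100  params_m  combined
0  adagrad        187       711       898
1     adam         26       738       764
2     adam        260       738       998

898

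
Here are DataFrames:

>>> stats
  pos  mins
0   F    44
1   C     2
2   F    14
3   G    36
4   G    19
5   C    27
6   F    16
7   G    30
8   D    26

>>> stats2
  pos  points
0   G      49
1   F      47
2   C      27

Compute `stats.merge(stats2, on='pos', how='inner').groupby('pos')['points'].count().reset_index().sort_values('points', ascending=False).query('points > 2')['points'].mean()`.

3.0

merge on 'pos' (how='inner') → 8 rows:
  pos  mins  points
0   F    44      47
1   C     2      27
2   F    14      47
3   G    36      49
4   G    19      49
5   C    27      27
6   F    16      47
7   G    30      49
group by pos, count of points:
pos
C    2
F    3
G    3
Name: points, dtype: int64
reset_index():
  pos  points
0   C       2
1   F       3
2   G       3
sort by points descending:
  pos  points
1   F       3
2   G       3
0   C       2
filter rows where points > 2:
  pos  points
1   F       3
2   G       3
Finally, mean of column 'points' = 3.0.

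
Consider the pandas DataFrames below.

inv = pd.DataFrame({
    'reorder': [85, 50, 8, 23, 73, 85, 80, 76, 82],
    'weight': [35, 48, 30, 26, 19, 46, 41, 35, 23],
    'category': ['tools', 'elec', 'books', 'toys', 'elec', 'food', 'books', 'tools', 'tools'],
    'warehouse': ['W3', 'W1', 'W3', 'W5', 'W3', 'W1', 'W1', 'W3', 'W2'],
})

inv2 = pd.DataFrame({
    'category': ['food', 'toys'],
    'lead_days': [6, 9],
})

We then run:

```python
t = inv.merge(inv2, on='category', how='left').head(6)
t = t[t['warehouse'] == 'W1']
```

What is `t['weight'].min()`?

merge on 'category' (how='left') → 9 rows:
   reorder  weight category warehouse  lead_days
0       85      35    tools        W3        NaN
1       50      48     elec        W1        NaN
2        8      30    books        W3        NaN
3       23      26     toys        W5        9.0
4       73      19     elec        W3        NaN
5       85      46     food        W1        6.0
6       80      41    books        W1        NaN
7       76      35    tools        W3        NaN
8       82      23    tools        W2        NaN
take first 6 rows:
   reorder  weight category warehouse  lead_days
0       85      35    tools        W3        NaN
1       50      48     elec        W1        NaN
2        8      30    books        W3        NaN
3       23      26     toys        W5        9.0
4       73      19     elec        W3        NaN
5       85      46     food        W1        6.0
filter rows where warehouse == 'W1':
   reorder  weight category warehouse  lead_days
1       50      48     elec        W1        NaN
5       85      46     food        W1        6.0
Finally, min of column 'weight' = 46.

46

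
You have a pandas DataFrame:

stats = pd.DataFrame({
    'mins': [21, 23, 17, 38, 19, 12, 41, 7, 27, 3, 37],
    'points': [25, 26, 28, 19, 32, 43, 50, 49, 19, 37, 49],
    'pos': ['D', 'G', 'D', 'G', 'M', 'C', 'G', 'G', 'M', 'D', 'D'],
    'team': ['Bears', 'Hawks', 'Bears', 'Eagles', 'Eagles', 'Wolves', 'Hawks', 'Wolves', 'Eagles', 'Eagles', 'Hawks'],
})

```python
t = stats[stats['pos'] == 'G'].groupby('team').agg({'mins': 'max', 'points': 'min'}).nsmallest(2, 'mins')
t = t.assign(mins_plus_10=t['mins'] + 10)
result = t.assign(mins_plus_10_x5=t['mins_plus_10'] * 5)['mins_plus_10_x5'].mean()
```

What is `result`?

162.5

filter rows where pos == 'G':
   mins  points pos    team
1    23      26   G   Hawks
3    38      19   G  Eagles
6    41      50   G   Hawks
7     7      49   G  Wolves
group by team: max(mins), min(points):
        mins  points
team                
Eagles    38      19
Hawks     41      26
Wolves     7      49
take 2 rows with smallest mins:
        mins  points
team                
Wolves     7      49
Eagles    38      19
add column mins_plus_10 = t['mins'] + 10:
        mins  points  mins_plus_10
team                              
Wolves     7      49            17
Eagles    38      19            48
add column mins_plus_10_x5 = t['mins_plus_10'] * 5:
        mins  points  mins_plus_10  mins_plus_10_x5
team                                               
Wolves     7      49            17               85
Eagles    38      19            48              240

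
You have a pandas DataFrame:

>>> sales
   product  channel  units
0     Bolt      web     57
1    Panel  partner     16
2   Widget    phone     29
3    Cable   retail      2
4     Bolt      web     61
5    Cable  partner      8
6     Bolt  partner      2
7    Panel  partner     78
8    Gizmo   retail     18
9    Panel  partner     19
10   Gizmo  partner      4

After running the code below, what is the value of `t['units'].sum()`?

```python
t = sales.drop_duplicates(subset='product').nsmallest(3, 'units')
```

36

drop duplicate product (keep=first):
  product  channel  units
0    Bolt      web     57
1   Panel  partner     16
2  Widget    phone     29
3   Cable   retail      2
8   Gizmo   retail     18
take 3 rows with smallest units:
  product  channel  units
3   Cable   retail      2
1   Panel  partner     16
8   Gizmo   retail     18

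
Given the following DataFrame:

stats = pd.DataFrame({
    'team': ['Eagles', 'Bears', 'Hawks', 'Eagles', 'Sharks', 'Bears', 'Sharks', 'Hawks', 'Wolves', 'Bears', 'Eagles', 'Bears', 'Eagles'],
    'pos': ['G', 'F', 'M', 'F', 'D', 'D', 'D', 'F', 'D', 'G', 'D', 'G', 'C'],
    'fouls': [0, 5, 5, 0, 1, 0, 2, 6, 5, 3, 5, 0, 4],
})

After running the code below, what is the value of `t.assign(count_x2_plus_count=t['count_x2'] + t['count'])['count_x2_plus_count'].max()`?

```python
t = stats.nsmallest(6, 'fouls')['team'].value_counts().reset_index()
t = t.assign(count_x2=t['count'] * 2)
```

6

take 6 rows with smallest fouls:
      team pos  fouls
0   Eagles   G      0
3   Eagles   F      0
5    Bears   D      0
11   Bears   G      0
4   Sharks   D      1
6   Sharks   D      2
value_counts of team:
team
Eagles    2
Bears     2
Sharks    2
Name: count, dtype: int64
reset_index():
     team  count
0  Eagles      2
1   Bears      2
2  Sharks      2
add column count_x2 = t['count'] * 2:
     team  count  count_x2
0  Eagles      2         4
1   Bears      2         4
2  Sharks      2         4
add column count_x2_plus_count = t['count_x2'] + t['count']:
     team  count  count_x2  count_x2_plus_count
0  Eagles      2         4                    6
1   Bears      2         4                    6
2  Sharks      2         4                    6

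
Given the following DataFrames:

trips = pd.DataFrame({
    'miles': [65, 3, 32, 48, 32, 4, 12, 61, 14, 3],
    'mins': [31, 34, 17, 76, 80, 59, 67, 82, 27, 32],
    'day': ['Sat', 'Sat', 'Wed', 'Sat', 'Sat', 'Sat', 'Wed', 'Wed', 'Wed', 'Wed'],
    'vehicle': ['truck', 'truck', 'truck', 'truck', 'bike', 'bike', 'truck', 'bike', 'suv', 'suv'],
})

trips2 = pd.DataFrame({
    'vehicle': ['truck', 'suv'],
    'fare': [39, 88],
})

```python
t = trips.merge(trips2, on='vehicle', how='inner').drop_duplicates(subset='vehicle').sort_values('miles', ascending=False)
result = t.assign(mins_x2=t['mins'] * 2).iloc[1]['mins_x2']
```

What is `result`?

54

merge on 'vehicle' (how='inner') → 7 rows:
   miles  mins  day vehicle  fare
0     65    31  Sat   truck    39
1      3    34  Sat   truck    39
2     32    17  Wed   truck    39
3     48    76  Sat   truck    39
4     12    67  Wed   truck    39
5     14    27  Wed     suv    88
6      3    32  Wed     suv    88
drop duplicate vehicle (keep=first):
   miles  mins  day vehicle  fare
0     65    31  Sat   truck    39
5     14    27  Wed     suv    88
sort by miles descending:
   miles  mins  day vehicle  fare
0     65    31  Sat   truck    39
5     14    27  Wed     suv    88
add column mins_x2 = t['mins'] * 2:
   miles  mins  day vehicle  fare  mins_x2
0     65    31  Sat   truck    39       62
5     14    27  Wed     suv    88       54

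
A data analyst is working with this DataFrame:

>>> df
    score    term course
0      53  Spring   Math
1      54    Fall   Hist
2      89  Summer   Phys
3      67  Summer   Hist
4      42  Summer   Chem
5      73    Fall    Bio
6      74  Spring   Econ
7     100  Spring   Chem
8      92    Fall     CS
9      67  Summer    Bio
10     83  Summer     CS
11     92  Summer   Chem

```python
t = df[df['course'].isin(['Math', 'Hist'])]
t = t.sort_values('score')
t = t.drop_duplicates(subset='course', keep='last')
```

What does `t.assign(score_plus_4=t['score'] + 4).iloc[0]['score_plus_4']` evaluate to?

57

filter rows where course in ['Math', 'Hist']:
   score    term course
0     53  Spring   Math
1     54    Fall   Hist
3     67  Summer   Hist
sort by score:
   score    term course
0     53  Spring   Math
1     54    Fall   Hist
3     67  Summer   Hist
drop duplicate course (keep=last):
   score    term course
0     53  Spring   Math
3     67  Summer   Hist
add column score_plus_4 = t['score'] + 4:
   score    term course  score_plus_4
0     53  Spring   Math            57
3     67  Summer   Hist            71
value at position 0, column 'score_plus_4' → 57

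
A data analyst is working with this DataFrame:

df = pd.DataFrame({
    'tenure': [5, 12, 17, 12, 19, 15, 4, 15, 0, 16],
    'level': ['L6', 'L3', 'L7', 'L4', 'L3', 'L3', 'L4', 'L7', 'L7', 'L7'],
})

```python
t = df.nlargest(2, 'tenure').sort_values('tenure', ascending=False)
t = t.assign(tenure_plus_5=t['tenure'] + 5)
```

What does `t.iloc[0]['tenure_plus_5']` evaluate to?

24

take 2 rows with largest tenure:
   tenure level
4      19    L3
2      17    L7
sort by tenure descending:
   tenure level
4      19    L3
2      17    L7
add column tenure_plus_5 = t['tenure'] + 5:
   tenure level  tenure_plus_5
4      19    L3             24
2      17    L7             22
Hence 24.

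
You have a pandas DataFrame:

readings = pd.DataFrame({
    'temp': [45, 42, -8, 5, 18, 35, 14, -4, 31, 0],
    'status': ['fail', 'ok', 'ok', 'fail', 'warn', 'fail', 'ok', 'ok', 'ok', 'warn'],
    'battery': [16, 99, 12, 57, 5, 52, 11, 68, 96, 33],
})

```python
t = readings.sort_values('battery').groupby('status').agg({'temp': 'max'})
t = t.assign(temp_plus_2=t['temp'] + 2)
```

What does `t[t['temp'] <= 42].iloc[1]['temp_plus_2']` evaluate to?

20

sort by battery:
   temp status  battery
4    18   warn        5
6    14     ok       11
2    -8     ok       12
0    45   fail       16
9     0   warn       33
5    35   fail       52
3     5   fail       57
7    -4     ok       68
8    31     ok       96
1    42     ok       99
group by status, max of temp:
        temp
status      
fail      45
ok        42
warn      18
add column temp_plus_2 = t['temp'] + 2:
        temp  temp_plus_2
status                   
fail      45           47
ok        42           44
warn      18           20
filter rows where temp <= 42:
        temp  temp_plus_2
status                   
ok        42           44
warn      18           20
Then the value at position 1, column 'temp_plus_2': 20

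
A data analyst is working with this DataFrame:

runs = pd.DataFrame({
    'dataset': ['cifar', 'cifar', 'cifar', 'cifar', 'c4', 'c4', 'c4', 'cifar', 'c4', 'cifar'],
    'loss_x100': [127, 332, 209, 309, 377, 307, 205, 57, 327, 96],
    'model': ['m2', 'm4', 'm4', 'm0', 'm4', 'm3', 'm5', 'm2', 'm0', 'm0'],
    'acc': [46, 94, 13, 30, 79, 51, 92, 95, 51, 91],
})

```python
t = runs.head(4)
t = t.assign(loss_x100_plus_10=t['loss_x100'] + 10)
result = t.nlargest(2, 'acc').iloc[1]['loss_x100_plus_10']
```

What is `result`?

137

take first 4 rows:
  dataset  loss_x100 model  acc
0   cifar        127    m2   46
1   cifar        332    m4   94
2   cifar        209    m4   13
3   cifar        309    m0   30
add column loss_x100_plus_10 = t['loss_x100'] + 10:
  dataset  loss_x100 model  acc  loss_x100_plus_10
0   cifar        127    m2   46                137
1   cifar        332    m4   94                342
2   cifar        209    m4   13                219
3   cifar        309    m0   30                319
take 2 rows with largest acc:
  dataset  loss_x100 model  acc  loss_x100_plus_10
1   cifar        332    m4   94                342
0   cifar        127    m2   46                137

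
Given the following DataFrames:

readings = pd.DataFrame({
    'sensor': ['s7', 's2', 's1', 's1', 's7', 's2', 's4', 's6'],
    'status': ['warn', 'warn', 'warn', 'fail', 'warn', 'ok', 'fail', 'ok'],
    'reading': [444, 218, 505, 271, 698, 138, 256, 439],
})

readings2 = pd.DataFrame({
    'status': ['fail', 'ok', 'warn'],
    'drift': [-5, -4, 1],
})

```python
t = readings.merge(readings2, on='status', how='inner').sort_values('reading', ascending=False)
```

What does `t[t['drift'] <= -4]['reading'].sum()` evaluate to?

merge on 'status' (how='inner') → 8 rows:
  sensor status  reading  drift
0     s7   warn      444      1
1     s2   warn      218      1
2     s1   warn      505      1
3     s1   fail      271     -5
4     s7   warn      698      1
5     s2     ok      138     -4
6     s4   fail      256     -5
7     s6     ok      439     -4
sort by reading descending:
  sensor status  reading  drift
4     s7   warn      698      1
2     s1   warn      505      1
0     s7   warn      444      1
7     s6     ok      439     -4
3     s1   fail      271     -5
6     s4   fail      256     -5
1     s2   warn      218      1
5     s2     ok      138     -4
filter rows where drift <= -4:
  sensor status  reading  drift
7     s6     ok      439     -4
3     s1   fail      271     -5
6     s4   fail      256     -5
5     s2     ok      138     -4

1104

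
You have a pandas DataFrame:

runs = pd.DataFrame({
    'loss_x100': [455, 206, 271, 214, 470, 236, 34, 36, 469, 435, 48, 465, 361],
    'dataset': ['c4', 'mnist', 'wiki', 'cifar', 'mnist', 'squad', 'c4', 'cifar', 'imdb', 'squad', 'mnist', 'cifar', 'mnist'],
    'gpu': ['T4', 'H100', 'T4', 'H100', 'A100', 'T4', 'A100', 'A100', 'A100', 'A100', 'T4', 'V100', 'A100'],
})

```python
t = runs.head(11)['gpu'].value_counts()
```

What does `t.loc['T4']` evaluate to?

take first 11 rows:
    loss_x100 dataset   gpu
0         455      c4    T4
1         206   mnist  H100
2         271    wiki    T4
3         214   cifar  H100
4         470   mnist  A100
5         236   squad    T4
6          34      c4  A100
7          36   cifar  A100
8         469    imdb  A100
9         435   squad  A100
10         48   mnist    T4
value_counts of gpu:
gpu
A100    5
T4      4
H100    2
Name: count, dtype: int64

4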